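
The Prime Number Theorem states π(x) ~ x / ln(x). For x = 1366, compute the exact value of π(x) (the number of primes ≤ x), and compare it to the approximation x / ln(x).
π(1366) = 218;  x/ln(x) ≈ 189.21;  relative error ≈ 13.21%.

Directly count primes up to 1366: π(1366) = 218. The PNT approximation gives 1366/ln(1366) ≈ 1366/7.21964 ≈ 189.21. Relative error (π(x) − x/ln(x)) / π(x) ≈ 13.21%; the approximation is known to undercount slightly (Li(x) is a better estimate).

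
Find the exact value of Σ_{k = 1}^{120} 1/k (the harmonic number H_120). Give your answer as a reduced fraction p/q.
H_120 = 18661952910524692834612799443020757786224277983797/3475956553913558034594585593659201286533187398464

Direct summation: H_120 = 1 + 1/2 + ... + 1/120. The least common denominator is lcm(1, ..., 120) = 955888052326228459513511038256280353796626534577600; over this denominator the numerator is 955888052326228459513511038256280353796626534577600 + 477944026163114229756755519128140176898313267288800 + 318629350775409486504503679418760117932208844859200 + 238972013081557114878377759564070088449156633644400 + 191177610465245691902702207651256070759325306915520 + 159314675387704743252251839709380058966104422429600 + 136555436046604065644787291179468621970946647796800 + 119486006540778557439188879782035044224578316822200 + 106209783591803162168167893139586705977402948286400 + 95588805232622845951351103825628035379662653457760 + 86898913847838950864864639841480032163329684961600 + 79657337693852371626125919854690029483052211214800 + 73529850178940650731808541404329257984355887275200 + 68277718023302032822393645589734310985473323898400 + 63725870155081897300900735883752023586441768971840 + 59743003270389278719594439891017522112289158411100 + 56228708960366379971383002250369432576272149092800 + 53104891795901581084083946569793352988701474143200 + 50309897490854129448079528329277913357717186030400 + 47794402616311422975675551912814017689831326728880 + 45518478682201355214929097059822873990315549265600 + 43449456923919475432432319920740016081664842480800 + 41560350101140367804935262532881754512896805851200 + 39828668846926185813062959927345014741526105607400 + 38235522093049138380540441530251214151865061383104 + 36764925089470325365904270702164628992177943637600 + 35403261197267720722722631046528901992467649428800 + 34138859011651016411196822794867155492736661949200 + 32961656976766498603914173732975184613676777054400 + 31862935077540948650450367941876011793220884485920 + 30835098462136401919790678653428398509568597889600 + 29871501635194639359797219945508761056144579205550 + 28966304615946316954954879947160010721109894987200 + 28114354480183189985691501125184716288136074546400 + 27311087209320813128957458235893724394189329559360 + 26552445897950790542041973284896676494350737071600 + 25834812225033201608473271304223793345854771204800 + 25154948745427064724039764164638956678858593015200 + 24509950059646883577269513801443085994785295758400 + 23897201308155711487837775956407008844915663364440 + 23314342739664108768622220445275130580405525233600 + 22759239341100677607464548529911436995157774632800 + 22229954705261126965430489261773961716200617083200 + 21724728461959737716216159960370008040832421240400 + 21241956718360632433633578627917341195480589657280 + 20780175050570183902467631266440877256448402925600 + 20338043666515499138585341239495326676523968820800 + 19914334423463092906531479963672507370763052803700 + 19507919435229152234969613025638374567278092542400 + 19117761046524569190270220765125607075932530691552 + 18742902986788793323794334083456477525424049697600 + 18382462544735162682952135351082314496088971818800 + 18035623628796763387047378080307176486728802539200 + 17701630598633860361361315523264450996233824714400 + 17379782769567790172972927968296006432665936992320 + 17069429505825508205598411397433577746368330974600 + 16769965830284709816026509443092637785905728676800 + 16480828488383249301957086866487592306838388527200 + 16201492412308956940906966750106446674519093806400 + 15931467538770474325225183970938005896610442242960 + 15670295939774237041205098987807874652403713681600 + 15417549231068200959895339326714199254784298944800 + 15172826227400451738309699019940957996771849755200 + 14935750817597319679898609972754380528072289602775 + 14705970035788130146361708280865851596871177455040 + 14483152307973158477477439973580005360554947493600 + 14266985855615350141992702063526572444725769172800 + 14057177240091594992845750562592358144068037273200 + 13853450033713455934978420844293918170965601950400 + 13655543604660406564478729117946862197094664779680 + 13463212004594767035401563919102540194318683585600 + 13276222948975395271020986642448338247175368535800 + 13094356881181211774157685455565484298583925131200 + 12917406112516600804236635652111896672927385602400 + 12745174031016379460180147176750404717288353794368 + 12577474372713532362019882082319478339429296507600 + 12414130549691278694980662834497147451904240708800 + 12254975029823441788634756900721542997392647879200 + 12099848763623145057133051117168105744261095374400 + 11948600654077855743918887978203504422457831682220 + 11801087065755906907574210348842967330822549809600 + 11657171369832054384311110222637565290202762616800 + 11516723522002752524259169135617835587911163067200 + 11379619670550338803732274264955718497578887316400 + 11245741792073275994276600450073886515254429818560 + 11114977352630563482715244630886980858100308541600 + 10987218992255499534638057910991728204558925684800 + 10862364230979868858108079980185004020416210620200 + 10740315194676724264196753238834610716816028478400 + 10620978359180316216816789313958670597740294828640 + 10504264311277235818829791629189893997765126753600 + 10390087525285091951233815633220438628224201462800 + 10278366154045467306596892884476132836522865963200 + 10169021833257749569292670619747663338261984410400 + 10061979498170825889615905665855582671543437206080 + 9957167211731546453265739981836253685381526401850 + 9854516003363179994984649878930725296872438500800 + 9753959717614576117484806512819187283639046271200 + 9655434871982105651651626649053336907036631662400 + 9558880523262284595135110382562803537966265345776 + 9464238141843846133797138992636439146501252817600 + 9371451493394396661897167041728238762712024848800 + 9280466527439111257412728526760003434918704219200 + 9191231272367581341476067675541157248044485909400 + 9103695736440271042985819411964574798063109853120 + 9017811814398381693523689040153588243364401269600 + 8933533199310546350593561105198881811183425556800 + 8850815299316930180680657761632225498116912357200 + 8769615158956224399206523286754865631161711326400 + 8689891384783895086486463984148003216332968496160 + 8611604075011067202824423768074597781951590401600 + 8534714752912754102799205698716788873184165487300 + 8459186303771933270031071135011330564571916235200 + 8384982915142354908013254721546318892952864338400 + 8312070020228073560987052506576350902579361170240 + 8240414244191624650978543433243796153419194263600 + 8169983353215627859089837933814361998261765252800 + 8100746206154478470453483375053223337259546903200 + 8032672708623768567340428892909918939467449870400 + 7965733769385237162612591985469002948305221121480 = 5132037050394290529518519846830708391211676445544175, so H_120 = 5132037050394290529518519846830708391211676445544175/955888052326228459513511038256280353796626534577600; reducing by gcd(5132037050394290529518519846830708391211676445544175, 955888052326228459513511038256280353796626534577600) = 275 gives 18661952910524692834612799443020757786224277983797/3475956553913558034594585593659201286533187398464 ≈ 5.36887. (The PNT-adjacent estimate ln(120) + γ ≈ 5.36471 matches within O(1/n).)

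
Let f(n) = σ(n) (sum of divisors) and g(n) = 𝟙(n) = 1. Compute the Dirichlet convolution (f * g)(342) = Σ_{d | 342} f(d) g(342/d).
(σ * 𝟙)(342) = 1512

Divisors of 342: [1, 2, 3, 6, 9, 18, 19, 38, 57, 114, 171, 342]. For each d | 342:
  d = 1: σ(1) · 𝟙(342/1) = 1 · 1 = 1
  d = 2: σ(2) · 𝟙(342/2) = 3 · 1 = 3
  d = 3: σ(3) · 𝟙(342/3) = 4 · 1 = 4
  d = 6: σ(6) · 𝟙(342/6) = 12 · 1 = 12
  d = 9: σ(9) · 𝟙(342/9) = 13 · 1 = 13
  d = 18: σ(18) · 𝟙(342/18) = 39 · 1 = 39
  d = 19: σ(19) · 𝟙(342/19) = 20 · 1 = 20
  d = 38: σ(38) · 𝟙(342/38) = 60 · 1 = 60
  d = 57: σ(57) · 𝟙(342/57) = 80 · 1 = 80
  d = 114: σ(114) · 𝟙(342/114) = 240 · 1 = 240
  d = 171: σ(171) · 𝟙(342/171) = 260 · 1 = 260
  d = 342: σ(342) · 𝟙(342/342) = 780 · 1 = 780
Summing: (σ * 𝟙)(342) = 1 + 3 + 4 + 12 + 13 + 39 + 20 + 60 + 80 + 240 + 260 + 780 = 1512.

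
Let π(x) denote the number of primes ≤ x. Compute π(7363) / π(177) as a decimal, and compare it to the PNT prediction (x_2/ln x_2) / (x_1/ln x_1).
π(7363)/π(177) = 937/40 ≈ 23.4250;  PNT prediction ≈ 24.1820.

π(177) = 40 and π(7363) = 937, so π(7363)/π(177) ≈ 23.4250. The PNT-predicted ratio is (7363/ln(7363)) / (177/ln(177)) ≈ 24.1820. The two agree to within a few percent, as expected.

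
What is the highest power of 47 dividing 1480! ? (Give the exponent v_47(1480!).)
v_47(1480!) = 31

Legendre's formula: v_p(n!) = Σ_{k ≥ 1} ⌊n / p^k⌋. For p = 47, n = 1480, the terms are:
  ⌊1480/47^1⌋ = ⌊1480/47⌋ = 31
(the next term ⌊1480/47^2⌋ = 0, terminating the sum). Summing: v_47(1480!) = 31 = 31.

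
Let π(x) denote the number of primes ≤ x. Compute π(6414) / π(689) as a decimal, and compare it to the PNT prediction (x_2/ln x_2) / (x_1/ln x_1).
π(6414)/π(689) = 834/124 ≈ 6.7258;  PNT prediction ≈ 6.9400.

π(689) = 124 and π(6414) = 834, so π(6414)/π(689) ≈ 6.7258. The PNT-predicted ratio is (6414/ln(6414)) / (689/ln(689)) ≈ 6.9400. The two agree to within a few percent, as expected.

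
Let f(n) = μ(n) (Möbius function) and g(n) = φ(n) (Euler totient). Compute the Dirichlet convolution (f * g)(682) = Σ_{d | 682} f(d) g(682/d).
(μ * φ)(682) = 0

Divisors of 682: [1, 2, 11, 22, 31, 62, 341, 682]. For each d | 682:
  d = 1: μ(1) · φ(682/1) = 1 · 300 = 300
  d = 2: μ(2) · φ(682/2) = -1 · 300 = -300
  d = 11: μ(11) · φ(682/11) = -1 · 30 = -30
  d = 22: μ(22) · φ(682/22) = 1 · 30 = 30
  d = 31: μ(31) · φ(682/31) = -1 · 10 = -10
  d = 62: μ(62) · φ(682/62) = 1 · 10 = 10
  d = 341: μ(341) · φ(682/341) = 1 · 1 = 1
  d = 682: μ(682) · φ(682/682) = -1 · 1 = -1
Summing: (μ * φ)(682) = 300 + -300 + -30 + 30 + -10 + 10 + 1 + -1 = 0.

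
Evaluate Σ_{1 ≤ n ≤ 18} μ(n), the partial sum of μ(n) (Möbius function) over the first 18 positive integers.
Σ_{n ≤ 18} μ(n) = -2

Compute μ(n) for each 1 ≤ n ≤ 18: μ(1) = 1, μ(2) = -1, μ(3) = -1, μ(4) = 0, μ(5) = -1, μ(6) = 1, μ(7) = -1, μ(8) = 0, μ(9) = 0, μ(10) = 1, μ(11) = -1, μ(12) = 0, μ(13) = -1, μ(14) = 1, μ(15) = 1, μ(16) = 0, μ(17) = -1, μ(18) = 0. Summing all 18 values: -2. (Mertens function M(x) = Σ_{n ≤ x} μ(n); on average M(x) should be small (PNT ⟺ M(x) = o(x)).)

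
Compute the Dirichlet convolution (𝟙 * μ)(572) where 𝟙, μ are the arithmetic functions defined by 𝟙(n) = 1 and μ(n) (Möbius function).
(𝟙 * μ)(572) = 0

Divisors of 572: [1, 2, 4, 11, 13, 22, 26, 44, 52, 143, 286, 572]. For each d | 572:
  d = 1: 𝟙(1) · μ(572/1) = 1 · 0 = 0
  d = 2: 𝟙(2) · μ(572/2) = 1 · -1 = -1
  d = 4: 𝟙(4) · μ(572/4) = 1 · 1 = 1
  d = 11: 𝟙(11) · μ(572/11) = 1 · 0 = 0
  d = 13: 𝟙(13) · μ(572/13) = 1 · 0 = 0
  d = 22: 𝟙(22) · μ(572/22) = 1 · 1 = 1
  d = 26: 𝟙(26) · μ(572/26) = 1 · 1 = 1
  d = 44: 𝟙(44) · μ(572/44) = 1 · -1 = -1
  d = 52: 𝟙(52) · μ(572/52) = 1 · -1 = -1
  d = 143: 𝟙(143) · μ(572/143) = 1 · 0 = 0
  d = 286: 𝟙(286) · μ(572/286) = 1 · -1 = -1
  d = 572: 𝟙(572) · μ(572/572) = 1 · 1 = 1
Summing: (𝟙 * μ)(572) = 0 + -1 + 1 + 0 + 0 + 1 + 1 + -1 + -1 + 0 + -1 + 1 = 0.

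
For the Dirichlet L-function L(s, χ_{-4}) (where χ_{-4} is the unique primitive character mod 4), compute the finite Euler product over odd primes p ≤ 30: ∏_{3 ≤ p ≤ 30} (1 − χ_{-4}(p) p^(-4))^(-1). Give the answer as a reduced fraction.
∏ = 2025743556867464796746949565/2048388086956649527369531392

The odd primes p ≤ 30 are [3, 5, 7, 11, 13, 17, 19, 23, 29]. For each, χ(p) = 1 if p ≡ 1 mod 4, χ(p) = −1 if p ≡ 3 mod 4. Taking (1 − χ(p)/p^4)^(-1) = p^4/(p^4 − χ(p)): (1 − (-1)/3^4)^(-1) · (1 − (1)/5^4)^(-1) · (1 − (-1)/7^4)^(-1) · (1 − (-1)/11^4)^(-1) · (1 − (1)/13^4)^(-1) · (1 − (1)/17^4)^(-1) · (1 − (-1)/19^4)^(-1) · (1 − (-1)/23^4)^(-1) · (1 − (1)/29^4)^(-1) = 2025743556867464796746949565/2048388086956649527369531392.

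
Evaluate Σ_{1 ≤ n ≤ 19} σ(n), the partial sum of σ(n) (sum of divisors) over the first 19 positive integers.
Σ_{n ≤ 19} σ(n) = 297

Compute σ(n) for each 1 ≤ n ≤ 19: σ(1) = 1, σ(2) = 3, σ(3) = 4, σ(4) = 7, σ(5) = 6, σ(6) = 12, σ(7) = 8, σ(8) = 15, σ(9) = 13, σ(10) = 18, σ(11) = 12, σ(12) = 28, σ(13) = 14, σ(14) = 24, σ(15) = 24, σ(16) = 31, σ(17) = 18, σ(18) = 39, σ(19) = 20. Summing all 19 values: 297. (Average order: Σ_{n ≤ x} σ(n) ~ (π²/12) x². For x = 19, (π²/12)·19² ≈ 296.91.)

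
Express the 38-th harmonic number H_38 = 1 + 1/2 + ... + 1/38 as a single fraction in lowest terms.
H_38 = 2053580969474233/485721041551200

Direct summation: H_38 = 1 + 1/2 + ... + 1/38. The least common denominator is lcm(1, ..., 38) = 5342931457063200; over this denominator the numerator is 5342931457063200 + 2671465728531600 + 1780977152354400 + 1335732864265800 + 1068586291412640 + 890488576177200 + 763275922437600 + 667866432132900 + 593659050784800 + 534293145706320 + 485721041551200 + 445244288088600 + 410994727466400 + 381637961218800 + 356195430470880 + 333933216066450 + 314290085709600 + 296829525392400 + 281206918792800 + 267146572853160 + 254425307479200 + 242860520775600 + 232301367698400 + 222622144044300 + 213717258282528 + 205497363733200 + 197886350261600 + 190818980609400 + 184239015760800 + 178097715235440 + 172352627647200 + 166966608033225 + 161907013850400 + 157145042854800 + 152655184487520 + 148414762696200 + 144403552893600 + 140603459396400 = 22589390664216563, so H_38 = 22589390664216563/5342931457063200; reducing by gcd(22589390664216563, 5342931457063200) = 11 gives 2053580969474233/485721041551200 ≈ 4.22790. (The PNT-adjacent estimate ln(38) + γ ≈ 4.21480 matches within O(1/n).)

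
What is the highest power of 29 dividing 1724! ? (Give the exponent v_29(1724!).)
v_29(1724!) = 61

Legendre's formula: v_p(n!) = Σ_{k ≥ 1} ⌊n / p^k⌋. For p = 29, n = 1724, the terms are:
  ⌊1724/29^1⌋ = ⌊1724/29⌋ = 59
  ⌊1724/29^2⌋ = ⌊1724/841⌋ = 2
(the next term ⌊1724/29^3⌋ = 0, terminating the sum). Summing: v_29(1724!) = 59 + 2 = 61.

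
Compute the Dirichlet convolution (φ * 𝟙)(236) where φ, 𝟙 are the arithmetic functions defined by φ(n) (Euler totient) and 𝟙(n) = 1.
(φ * 𝟙)(236) = 236

Divisors of 236: [1, 2, 4, 59, 118, 236]. For each d | 236:
  d = 1: φ(1) · 𝟙(236/1) = 1 · 1 = 1
  d = 2: φ(2) · 𝟙(236/2) = 1 · 1 = 1
  d = 4: φ(4) · 𝟙(236/4) = 2 · 1 = 2
  d = 59: φ(59) · 𝟙(236/59) = 58 · 1 = 58
  d = 118: φ(118) · 𝟙(236/118) = 58 · 1 = 58
  d = 236: φ(236) · 𝟙(236/236) = 116 · 1 = 116
Summing: (φ * 𝟙)(236) = 1 + 1 + 2 + 58 + 58 + 116 = 236.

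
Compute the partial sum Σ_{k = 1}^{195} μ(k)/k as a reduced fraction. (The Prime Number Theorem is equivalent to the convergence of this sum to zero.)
Σ μ(k)/k = -43277238338814707352435871087729404219364080007991120795068950289487278357/2094340804123062964635950016266159511607730554966537454865305011530672742866

Values of μ(k) for 1 ≤ k ≤ 195: μ(1) = 1, μ(2) = -1, μ(3) = -1, μ(5) = -1, μ(6) = 1, μ(7) = -1, μ(10) = 1, μ(11) = -1, μ(13) = -1, μ(14) = 1, μ(15) = 1, μ(17) = -1, μ(19) = -1, μ(21) = 1, μ(22) = 1, μ(23) = -1, μ(26) = 1, μ(29) = -1, μ(30) = -1, μ(31) = -1, μ(33) = 1, μ(34) = 1, μ(35) = 1, μ(37) = -1, μ(38) = 1, μ(39) = 1, μ(41) = -1, μ(42) = -1, μ(43) = -1, μ(46) = 1, μ(47) = -1, μ(51) = 1, μ(53) = -1, μ(55) = 1, μ(57) = 1, μ(58) = 1, μ(59) = -1, μ(61) = -1, μ(62) = 1, μ(65) = 1, μ(66) = -1, μ(67) = -1, μ(69) = 1, μ(70) = -1, μ(71) = -1, μ(73) = -1, μ(74) = 1, μ(77) = 1, μ(78) = -1, μ(79) = -1, μ(82) = 1, μ(83) = -1, μ(85) = 1, μ(86) = 1, μ(87) = 1, μ(89) = -1, μ(91) = 1, μ(93) = 1, μ(94) = 1, μ(95) = 1, μ(97) = -1, μ(101) = -1, μ(102) = -1, μ(103) = -1, μ(105) = -1, μ(106) = 1, μ(107) = -1, μ(109) = -1, μ(110) = -1, μ(111) = 1, μ(113) = -1, μ(114) = -1, μ(115) = 1, μ(118) = 1, μ(119) = 1, μ(122) = 1, μ(123) = 1, μ(127) = -1, μ(129) = 1, μ(130) = -1, μ(131) = -1, μ(133) = 1, μ(134) = 1, μ(137) = -1, μ(138) = -1, μ(139) = -1, μ(141) = 1, μ(142) = 1, μ(143) = 1, μ(145) = 1, μ(146) = 1, μ(149) = -1, μ(151) = -1, μ(154) = -1, μ(155) = 1, μ(157) = -1, μ(158) = 1, μ(159) = 1, μ(161) = 1, μ(163) = -1, μ(165) = -1, μ(166) = 1, μ(167) = -1, μ(170) = -1, μ(173) = -1, μ(174) = -1, μ(177) = 1, μ(178) = 1, μ(179) = -1, μ(181) = -1, μ(182) = -1, μ(183) = 1, μ(185) = 1, μ(186) = -1, μ(187) = 1, μ(190) = -1, μ(191) = -1, μ(193) = -1, μ(194) = 1, μ(195) = -1, with μ = 0 on non-squarefree integers. Summing μ(k)/k for k where μ(k) ≠ 0 gives -43277238338814707352435871087729404219364080007991120795068950289487278357/2094340804123062964635950016266159511607730554966537454865305011530672742866 ≈ -0.0207. (PNT ⟺ this sum → 0 as n → ∞.)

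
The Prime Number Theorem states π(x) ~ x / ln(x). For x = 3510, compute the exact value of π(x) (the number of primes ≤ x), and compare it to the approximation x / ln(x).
π(3510) = 489;  x/ln(x) ≈ 429.97;  relative error ≈ 12.07%.

Directly count primes up to 3510: π(3510) = 489. The PNT approximation gives 3510/ln(3510) ≈ 3510/8.16337 ≈ 429.97. Relative error (π(x) − x/ln(x)) / π(x) ≈ 12.07%; the approximation is known to undercount slightly (Li(x) is a better estimate).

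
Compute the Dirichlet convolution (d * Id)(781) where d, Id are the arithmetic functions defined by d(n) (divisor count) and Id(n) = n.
(d * Id)(781) = 949

Divisors of 781: [1, 11, 71, 781]. For each d | 781:
  d = 1: d(1) · Id(781/1) = 1 · 781 = 781
  d = 11: d(11) · Id(781/11) = 2 · 71 = 142
  d = 71: d(71) · Id(781/71) = 2 · 11 = 22
  d = 781: d(781) · Id(781/781) = 4 · 1 = 4
Summing: (d * Id)(781) = 781 + 142 + 22 + 4 = 949.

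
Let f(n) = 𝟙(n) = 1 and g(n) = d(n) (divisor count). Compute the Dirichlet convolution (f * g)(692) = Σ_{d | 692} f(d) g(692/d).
(𝟙 * d)(692) = 18

Divisors of 692: [1, 2, 4, 173, 346, 692]. For each d | 692:
  d = 1: 𝟙(1) · d(692/1) = 1 · 6 = 6
  d = 2: 𝟙(2) · d(692/2) = 1 · 4 = 4
  d = 4: 𝟙(4) · d(692/4) = 1 · 2 = 2
  d = 173: 𝟙(173) · d(692/173) = 1 · 3 = 3
  d = 346: 𝟙(346) · d(692/346) = 1 · 2 = 2
  d = 692: 𝟙(692) · d(692/692) = 1 · 1 = 1
Summing: (𝟙 * d)(692) = 6 + 4 + 2 + 3 + 2 + 1 = 18.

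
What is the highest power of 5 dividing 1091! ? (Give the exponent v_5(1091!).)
v_5(1091!) = 270

Legendre's formula: v_p(n!) = Σ_{k ≥ 1} ⌊n / p^k⌋. For p = 5, n = 1091, the terms are:
  ⌊1091/5^1⌋ = ⌊1091/5⌋ = 218
  ⌊1091/5^2⌋ = ⌊1091/25⌋ = 43
  ⌊1091/5^3⌋ = ⌊1091/125⌋ = 8
  ⌊1091/5^4⌋ = ⌊1091/625⌋ = 1
(the next term ⌊1091/5^5⌋ = 0, terminating the sum). Summing: v_5(1091!) = 218 + 43 + 8 + 1 = 270.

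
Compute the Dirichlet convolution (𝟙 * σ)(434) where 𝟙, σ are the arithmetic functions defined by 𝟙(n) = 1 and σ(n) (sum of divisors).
(𝟙 * σ)(434) = 1188

Divisors of 434: [1, 2, 7, 14, 31, 62, 217, 434]. For each d | 434:
  d = 1: 𝟙(1) · σ(434/1) = 1 · 768 = 768
  d = 2: 𝟙(2) · σ(434/2) = 1 · 256 = 256
  d = 7: 𝟙(7) · σ(434/7) = 1 · 96 = 96
  d = 14: 𝟙(14) · σ(434/14) = 1 · 32 = 32
  d = 31: 𝟙(31) · σ(434/31) = 1 · 24 = 24
  d = 62: 𝟙(62) · σ(434/62) = 1 · 8 = 8
  d = 217: 𝟙(217) · σ(434/217) = 1 · 3 = 3
  d = 434: 𝟙(434) · σ(434/434) = 1 · 1 = 1
Summing: (𝟙 * σ)(434) = 768 + 256 + 96 + 32 + 24 + 8 + 3 + 1 = 1188.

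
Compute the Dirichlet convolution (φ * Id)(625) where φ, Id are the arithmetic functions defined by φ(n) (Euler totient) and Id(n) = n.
(φ * Id)(625) = 2625

Divisors of 625: [1, 5, 25, 125, 625]. For each d | 625:
  d = 1: φ(1) · Id(625/1) = 1 · 625 = 625
  d = 5: φ(5) · Id(625/5) = 4 · 125 = 500
  d = 25: φ(25) · Id(625/25) = 20 · 25 = 500
  d = 125: φ(125) · Id(625/125) = 100 · 5 = 500
  d = 625: φ(625) · Id(625/625) = 500 · 1 = 500
Summing: (φ * Id)(625) = 625 + 500 + 500 + 500 + 500 = 2625.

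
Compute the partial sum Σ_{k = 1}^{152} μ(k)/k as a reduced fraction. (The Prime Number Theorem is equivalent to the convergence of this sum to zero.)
Σ μ(k)/k = 498553581288971583508015817946071430122138094746515981177/75106511663943725776296745409664000450228387787452181363970

Values of μ(k) for 1 ≤ k ≤ 152: μ(1) = 1, μ(2) = -1, μ(3) = -1, μ(5) = -1, μ(6) = 1, μ(7) = -1, μ(10) = 1, μ(11) = -1, μ(13) = -1, μ(14) = 1, μ(15) = 1, μ(17) = -1, μ(19) = -1, μ(21) = 1, μ(22) = 1, μ(23) = -1, μ(26) = 1, μ(29) = -1, μ(30) = -1, μ(31) = -1, μ(33) = 1, μ(34) = 1, μ(35) = 1, μ(37) = -1, μ(38) = 1, μ(39) = 1, μ(41) = -1, μ(42) = -1, μ(43) = -1, μ(46) = 1, μ(47) = -1, μ(51) = 1, μ(53) = -1, μ(55) = 1, μ(57) = 1, μ(58) = 1, μ(59) = -1, μ(61) = -1, μ(62) = 1, μ(65) = 1, μ(66) = -1, μ(67) = -1, μ(69) = 1, μ(70) = -1, μ(71) = -1, μ(73) = -1, μ(74) = 1, μ(77) = 1, μ(78) = -1, μ(79) = -1, μ(82) = 1, μ(83) = -1, μ(85) = 1, μ(86) = 1, μ(87) = 1, μ(89) = -1, μ(91) = 1, μ(93) = 1, μ(94) = 1, μ(95) = 1, μ(97) = -1, μ(101) = -1, μ(102) = -1, μ(103) = -1, μ(105) = -1, μ(106) = 1, μ(107) = -1, μ(109) = -1, μ(110) = -1, μ(111) = 1, μ(113) = -1, μ(114) = -1, μ(115) = 1, μ(118) = 1, μ(119) = 1, μ(122) = 1, μ(123) = 1, μ(127) = -1, μ(129) = 1, μ(130) = -1, μ(131) = -1, μ(133) = 1, μ(134) = 1, μ(137) = -1, μ(138) = -1, μ(139) = -1, μ(141) = 1, μ(142) = 1, μ(143) = 1, μ(145) = 1, μ(146) = 1, μ(149) = -1, μ(151) = -1, with μ = 0 on non-squarefree integers. Summing μ(k)/k for k where μ(k) ≠ 0 gives 498553581288971583508015817946071430122138094746515981177/75106511663943725776296745409664000450228387787452181363970 ≈ 0.0066. (PNT ⟺ this sum → 0 as n → ∞.)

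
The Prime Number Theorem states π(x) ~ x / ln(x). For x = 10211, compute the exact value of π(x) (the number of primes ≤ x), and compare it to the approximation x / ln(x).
π(10211) = 1253;  x/ln(x) ≈ 1106.14;  relative error ≈ 11.72%.

Directly count primes up to 10211: π(10211) = 1253. The PNT approximation gives 10211/ln(10211) ≈ 10211/9.23122 ≈ 1106.14. Relative error (π(x) − x/ln(x)) / π(x) ≈ 11.72%; the approximation is known to undercount slightly (Li(x) is a better estimate).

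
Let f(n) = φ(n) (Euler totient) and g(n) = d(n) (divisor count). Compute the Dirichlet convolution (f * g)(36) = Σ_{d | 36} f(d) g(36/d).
(φ * d)(36) = 91

Divisors of 36: [1, 2, 3, 4, 6, 9, 12, 18, 36]. For each d | 36:
  d = 1: φ(1) · d(36/1) = 1 · 9 = 9
  d = 2: φ(2) · d(36/2) = 1 · 6 = 6
  d = 3: φ(3) · d(36/3) = 2 · 6 = 12
  d = 4: φ(4) · d(36/4) = 2 · 3 = 6
  d = 6: φ(6) · d(36/6) = 2 · 4 = 8
  d = 9: φ(9) · d(36/9) = 6 · 3 = 18
  d = 12: φ(12) · d(36/12) = 4 · 2 = 8
  d = 18: φ(18) · d(36/18) = 6 · 2 = 12
  d = 36: φ(36) · d(36/36) = 12 · 1 = 12
Summing: (φ * d)(36) = 9 + 6 + 12 + 6 + 8 + 18 + 8 + 12 + 12 = 91.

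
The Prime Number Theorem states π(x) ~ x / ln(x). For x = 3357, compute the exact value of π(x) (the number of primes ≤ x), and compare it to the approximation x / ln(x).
π(3357) = 472;  x/ln(x) ≈ 413.48;  relative error ≈ 12.40%.

Directly count primes up to 3357: π(3357) = 472. The PNT approximation gives 3357/ln(3357) ≈ 3357/8.11880 ≈ 413.48. Relative error (π(x) − x/ln(x)) / π(x) ≈ 12.40%; the approximation is known to undercount slightly (Li(x) is a better estimate).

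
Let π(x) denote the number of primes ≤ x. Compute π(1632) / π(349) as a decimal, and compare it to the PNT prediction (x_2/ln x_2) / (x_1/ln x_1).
π(1632)/π(349) = 258/70 ≈ 3.6857;  PNT prediction ≈ 3.7012.

π(349) = 70 and π(1632) = 258, so π(1632)/π(349) ≈ 3.6857. The PNT-predicted ratio is (1632/ln(1632)) / (349/ln(349)) ≈ 3.7012. The two agree to within a few percent, as expected.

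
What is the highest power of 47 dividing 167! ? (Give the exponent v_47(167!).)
v_47(167!) = 3

Legendre's formula: v_p(n!) = Σ_{k ≥ 1} ⌊n / p^k⌋. For p = 47, n = 167, the terms are:
  ⌊167/47^1⌋ = ⌊167/47⌋ = 3
(the next term ⌊167/47^2⌋ = 0, terminating the sum). Summing: v_47(167!) = 3 = 3.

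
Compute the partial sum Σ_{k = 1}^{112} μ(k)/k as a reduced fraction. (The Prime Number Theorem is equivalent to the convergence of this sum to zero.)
Σ μ(k)/k = -678316192822146162262092815134314936522301/39962142402550705168325165981723972810713890

Values of μ(k) for 1 ≤ k ≤ 112: μ(1) = 1, μ(2) = -1, μ(3) = -1, μ(5) = -1, μ(6) = 1, μ(7) = -1, μ(10) = 1, μ(11) = -1, μ(13) = -1, μ(14) = 1, μ(15) = 1, μ(17) = -1, μ(19) = -1, μ(21) = 1, μ(22) = 1, μ(23) = -1, μ(26) = 1, μ(29) = -1, μ(30) = -1, μ(31) = -1, μ(33) = 1, μ(34) = 1, μ(35) = 1, μ(37) = -1, μ(38) = 1, μ(39) = 1, μ(41) = -1, μ(42) = -1, μ(43) = -1, μ(46) = 1, μ(47) = -1, μ(51) = 1, μ(53) = -1, μ(55) = 1, μ(57) = 1, μ(58) = 1, μ(59) = -1, μ(61) = -1, μ(62) = 1, μ(65) = 1, μ(66) = -1, μ(67) = -1, μ(69) = 1, μ(70) = -1, μ(71) = -1, μ(73) = -1, μ(74) = 1, μ(77) = 1, μ(78) = -1, μ(79) = -1, μ(82) = 1, μ(83) = -1, μ(85) = 1, μ(86) = 1, μ(87) = 1, μ(89) = -1, μ(91) = 1, μ(93) = 1, μ(94) = 1, μ(95) = 1, μ(97) = -1, μ(101) = -1, μ(102) = -1, μ(103) = -1, μ(105) = -1, μ(106) = 1, μ(107) = -1, μ(109) = -1, μ(110) = -1, μ(111) = 1, with μ = 0 on non-squarefree integers. Summing μ(k)/k for k where μ(k) ≠ 0 gives -678316192822146162262092815134314936522301/39962142402550705168325165981723972810713890 ≈ -0.0170. (PNT ⟺ this sum → 0 as n → ∞.)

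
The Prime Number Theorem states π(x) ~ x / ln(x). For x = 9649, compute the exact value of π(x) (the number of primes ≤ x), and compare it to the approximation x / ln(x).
π(9649) = 1192;  x/ln(x) ≈ 1051.71;  relative error ≈ 11.77%.

Directly count primes up to 9649: π(9649) = 1192. The PNT approximation gives 9649/ln(9649) ≈ 9649/9.17461 ≈ 1051.71. Relative error (π(x) − x/ln(x)) / π(x) ≈ 11.77%; the approximation is known to undercount slightly (Li(x) is a better estimate).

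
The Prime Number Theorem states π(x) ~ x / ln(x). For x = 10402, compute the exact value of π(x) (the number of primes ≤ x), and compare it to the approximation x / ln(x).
π(10402) = 1274;  x/ln(x) ≈ 1124.57;  relative error ≈ 11.73%.

Directly count primes up to 10402: π(10402) = 1274. The PNT approximation gives 10402/ln(10402) ≈ 10402/9.24975 ≈ 1124.57. Relative error (π(x) − x/ln(x)) / π(x) ≈ 11.73%; the approximation is known to undercount slightly (Li(x) is a better estimate).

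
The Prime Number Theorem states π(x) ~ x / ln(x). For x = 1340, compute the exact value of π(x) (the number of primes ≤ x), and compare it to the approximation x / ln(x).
π(1340) = 217;  x/ln(x) ≈ 186.10;  relative error ≈ 14.24%.

Directly count primes up to 1340: π(1340) = 217. The PNT approximation gives 1340/ln(1340) ≈ 1340/7.20042 ≈ 186.10. Relative error (π(x) − x/ln(x)) / π(x) ≈ 14.24%; the approximation is known to undercount slightly (Li(x) is a better estimate).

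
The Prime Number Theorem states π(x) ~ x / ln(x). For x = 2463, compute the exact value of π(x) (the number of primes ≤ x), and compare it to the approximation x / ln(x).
π(2463) = 364;  x/ln(x) ≈ 315.40;  relative error ≈ 13.35%.

Directly count primes up to 2463: π(2463) = 364. The PNT approximation gives 2463/ln(2463) ≈ 2463/7.80914 ≈ 315.40. Relative error (π(x) − x/ln(x)) / π(x) ≈ 13.35%; the approximation is known to undercount slightly (Li(x) is a better estimate).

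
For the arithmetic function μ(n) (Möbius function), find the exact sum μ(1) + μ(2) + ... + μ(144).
Σ_{n ≤ 144} μ(n) = -1

Compute μ(n) for each 1 ≤ n ≤ 144: μ(1) = 1, μ(2) = -1, μ(3) = -1, μ(4) = 0, μ(5) = -1, μ(6) = 1, μ(7) = -1, μ(8) = 0, μ(9) = 0, μ(10) = 1, μ(11) = -1, μ(12) = 0, μ(13) = -1, μ(14) = 1, μ(15) = 1, μ(16) = 0, μ(17) = -1, μ(18) = 0, μ(19) = -1, μ(20) = 0, μ(21) = 1, μ(22) = 1, μ(23) = -1, μ(24) = 0, μ(25) = 0, μ(26) = 1, μ(27) = 0, μ(28) = 0, μ(29) = -1, μ(30) = -1, μ(31) = -1, μ(32) = 0, μ(33) = 1, μ(34) = 1, μ(35) = 1, μ(36) = 0, μ(37) = -1, μ(38) = 1, μ(39) = 1, μ(40) = 0, μ(41) = -1, μ(42) = -1, μ(43) = -1, μ(44) = 0, μ(45) = 0, μ(46) = 1, μ(47) = -1, μ(48) = 0, μ(49) = 0, μ(50) = 0, μ(51) = 1, μ(52) = 0, μ(53) = -1, μ(54) = 0, μ(55) = 1, μ(56) = 0, μ(57) = 1, μ(58) = 1, μ(59) = -1, μ(60) = 0, μ(61) = -1, μ(62) = 1, μ(63) = 0, μ(64) = 0, μ(65) = 1, μ(66) = -1, μ(67) = -1, μ(68) = 0, μ(69) = 1, μ(70) = -1, μ(71) = -1, μ(72) = 0, μ(73) = -1, μ(74) = 1, μ(75) = 0, μ(76) = 0, μ(77) = 1, μ(78) = -1, μ(79) = -1, μ(80) = 0, μ(81) = 0, μ(82) = 1, μ(83) = -1, μ(84) = 0, μ(85) = 1, μ(86) = 1, μ(87) = 1, μ(88) = 0, μ(89) = -1, μ(90) = 0, μ(91) = 1, μ(92) = 0, μ(93) = 1, μ(94) = 1, μ(95) = 1, μ(96) = 0, μ(97) = -1, μ(98) = 0, μ(99) = 0, μ(100) = 0, μ(101) = -1, μ(102) = -1, μ(103) = -1, μ(104) = 0, μ(105) = -1, μ(106) = 1, μ(107) = -1, μ(108) = 0, μ(109) = -1, μ(110) = -1, μ(111) = 1, μ(112) = 0, μ(113) = -1, μ(114) = -1, μ(115) = 1, μ(116) = 0, μ(117) = 0, μ(118) = 1, μ(119) = 1, μ(120) = 0, μ(121) = 0, μ(122) = 1, μ(123) = 1, μ(124) = 0, μ(125) = 0, μ(126) = 0, μ(127) = -1, μ(128) = 0, μ(129) = 1, μ(130) = -1, μ(131) = -1, μ(132) = 0, μ(133) = 1, μ(134) = 1, μ(135) = 0, μ(136) = 0, μ(137) = -1, μ(138) = -1, μ(139) = -1, μ(140) = 0, μ(141) = 1, μ(142) = 1, μ(143) = 1, μ(144) = 0. Summing all 144 values: -1. (Mertens function M(x) = Σ_{n ≤ x} μ(n); on average M(x) should be small (PNT ⟺ M(x) = o(x)).)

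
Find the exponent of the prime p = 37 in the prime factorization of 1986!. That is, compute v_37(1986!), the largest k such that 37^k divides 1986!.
v_37(1986!) = 54

Legendre's formula: v_p(n!) = Σ_{k ≥ 1} ⌊n / p^k⌋. For p = 37, n = 1986, the terms are:
  ⌊1986/37^1⌋ = ⌊1986/37⌋ = 53
  ⌊1986/37^2⌋ = ⌊1986/1369⌋ = 1
(the next term ⌊1986/37^3⌋ = 0, terminating the sum). Summing: v_37(1986!) = 53 + 1 = 54.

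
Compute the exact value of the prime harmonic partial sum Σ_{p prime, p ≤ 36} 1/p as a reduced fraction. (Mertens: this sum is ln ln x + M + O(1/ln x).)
Σ 1/p = 314016924901/200560490130

π(36) = 11, so the primes ≤ 36 are [2, 3, 5, 7, 11, 13, 17, 19, 23, 29, 31]. Summing 1/p over these primes: 314016924901/200560490130 ≈ 1.5657. Mertens estimate ln ln(36) + 0.2615 ≈ 1.5378.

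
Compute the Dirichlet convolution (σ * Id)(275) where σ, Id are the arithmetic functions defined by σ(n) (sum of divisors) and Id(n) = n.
(σ * Id)(275) = 1978

Divisors of 275: [1, 5, 11, 25, 55, 275]. For each d | 275:
  d = 1: σ(1) · Id(275/1) = 1 · 275 = 275
  d = 5: σ(5) · Id(275/5) = 6 · 55 = 330
  d = 11: σ(11) · Id(275/11) = 12 · 25 = 300
  d = 25: σ(25) · Id(275/25) = 31 · 11 = 341
  d = 55: σ(55) · Id(275/55) = 72 · 5 = 360
  d = 275: σ(275) · Id(275/275) = 372 · 1 = 372
Summing: (σ * Id)(275) = 275 + 330 + 300 + 341 + 360 + 372 = 1978.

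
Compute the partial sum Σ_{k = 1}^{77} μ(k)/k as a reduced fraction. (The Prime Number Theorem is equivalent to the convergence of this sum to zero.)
Σ μ(k)/k = 877316785444551755504875/4072968059924902415062132347

Values of μ(k) for 1 ≤ k ≤ 77: μ(1) = 1, μ(2) = -1, μ(3) = -1, μ(5) = -1, μ(6) = 1, μ(7) = -1, μ(10) = 1, μ(11) = -1, μ(13) = -1, μ(14) = 1, μ(15) = 1, μ(17) = -1, μ(19) = -1, μ(21) = 1, μ(22) = 1, μ(23) = -1, μ(26) = 1, μ(29) = -1, μ(30) = -1, μ(31) = -1, μ(33) = 1, μ(34) = 1, μ(35) = 1, μ(37) = -1, μ(38) = 1, μ(39) = 1, μ(41) = -1, μ(42) = -1, μ(43) = -1, μ(46) = 1, μ(47) = -1, μ(51) = 1, μ(53) = -1, μ(55) = 1, μ(57) = 1, μ(58) = 1, μ(59) = -1, μ(61) = -1, μ(62) = 1, μ(65) = 1, μ(66) = -1, μ(67) = -1, μ(69) = 1, μ(70) = -1, μ(71) = -1, μ(73) = -1, μ(74) = 1, μ(77) = 1, with μ = 0 on non-squarefree integers. Summing μ(k)/k for k where μ(k) ≠ 0 gives 877316785444551755504875/4072968059924902415062132347 ≈ 0.0002. (PNT ⟺ this sum → 0 as n → ∞.)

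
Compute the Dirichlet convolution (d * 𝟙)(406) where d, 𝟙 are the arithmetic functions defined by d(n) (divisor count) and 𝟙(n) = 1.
(d * 𝟙)(406) = 27

Divisors of 406: [1, 2, 7, 14, 29, 58, 203, 406]. For each d | 406:
  d = 1: d(1) · 𝟙(406/1) = 1 · 1 = 1
  d = 2: d(2) · 𝟙(406/2) = 2 · 1 = 2
  d = 7: d(7) · 𝟙(406/7) = 2 · 1 = 2
  d = 14: d(14) · 𝟙(406/14) = 4 · 1 = 4
  d = 29: d(29) · 𝟙(406/29) = 2 · 1 = 2
  d = 58: d(58) · 𝟙(406/58) = 4 · 1 = 4
  d = 203: d(203) · 𝟙(406/203) = 4 · 1 = 4
  d = 406: d(406) · 𝟙(406/406) = 8 · 1 = 8
Summing: (d * 𝟙)(406) = 1 + 2 + 2 + 4 + 2 + 4 + 4 + 8 = 27.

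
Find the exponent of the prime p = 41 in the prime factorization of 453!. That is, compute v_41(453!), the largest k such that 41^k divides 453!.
v_41(453!) = 11

Legendre's formula: v_p(n!) = Σ_{k ≥ 1} ⌊n / p^k⌋. For p = 41, n = 453, the terms are:
  ⌊453/41^1⌋ = ⌊453/41⌋ = 11
(the next term ⌊453/41^2⌋ = 0, terminating the sum). Summing: v_41(453!) = 11 = 11.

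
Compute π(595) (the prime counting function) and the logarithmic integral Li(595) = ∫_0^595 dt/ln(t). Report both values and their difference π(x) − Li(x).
π(595) = 108;  Li(595) ≈ 116.86;  π(x) − Li(x) ≈ -8.86.

Direct count of primes ≤ 595 gives π(595) = 108. Numerical evaluation of the logarithmic integral gives Li(595) ≈ 116.86. The difference π(x) − Li(x) ≈ -8.86 is typically negative for small/moderate x (Li(x) overestimates), though Littlewood's theorem shows this sign changes infinitely often.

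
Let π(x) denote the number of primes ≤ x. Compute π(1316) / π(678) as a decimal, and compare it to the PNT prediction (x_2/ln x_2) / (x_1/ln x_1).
π(1316)/π(678) = 214/123 ≈ 1.7398;  PNT prediction ≈ 1.7618.

π(678) = 123 and π(1316) = 214, so π(1316)/π(678) ≈ 1.7398. The PNT-predicted ratio is (1316/ln(1316)) / (678/ln(678)) ≈ 1.7618. The two agree to within a few percent, as expected.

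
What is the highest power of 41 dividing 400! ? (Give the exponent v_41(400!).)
v_41(400!) = 9

Legendre's formula: v_p(n!) = Σ_{k ≥ 1} ⌊n / p^k⌋. For p = 41, n = 400, the terms are:
  ⌊400/41^1⌋ = ⌊400/41⌋ = 9
(the next term ⌊400/41^2⌋ = 0, terminating the sum). Summing: v_41(400!) = 9 = 9.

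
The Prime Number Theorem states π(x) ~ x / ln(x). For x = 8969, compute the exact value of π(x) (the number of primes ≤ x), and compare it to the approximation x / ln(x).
π(8969) = 1115;  x/ln(x) ≈ 985.44;  relative error ≈ 11.62%.

Directly count primes up to 8969: π(8969) = 1115. The PNT approximation gives 8969/ln(8969) ≈ 8969/9.10153 ≈ 985.44. Relative error (π(x) − x/ln(x)) / π(x) ≈ 11.62%; the approximation is known to undercount slightly (Li(x) is a better estimate).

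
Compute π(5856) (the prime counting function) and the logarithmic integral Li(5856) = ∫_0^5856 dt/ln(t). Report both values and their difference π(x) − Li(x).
π(5856) = 769;  Li(5856) ≈ 783.84;  π(x) − Li(x) ≈ -14.84.

Direct count of primes ≤ 5856 gives π(5856) = 769. Numerical evaluation of the logarithmic integral gives Li(5856) ≈ 783.84. The difference π(x) − Li(x) ≈ -14.84 is typically negative for small/moderate x (Li(x) overestimates), though Littlewood's theorem shows this sign changes infinitely often.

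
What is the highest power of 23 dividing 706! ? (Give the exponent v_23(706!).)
v_23(706!) = 31

Legendre's formula: v_p(n!) = Σ_{k ≥ 1} ⌊n / p^k⌋. For p = 23, n = 706, the terms are:
  ⌊706/23^1⌋ = ⌊706/23⌋ = 30
  ⌊706/23^2⌋ = ⌊706/529⌋ = 1
(the next term ⌊706/23^3⌋ = 0, terminating the sum). Summing: v_23(706!) = 30 + 1 = 31.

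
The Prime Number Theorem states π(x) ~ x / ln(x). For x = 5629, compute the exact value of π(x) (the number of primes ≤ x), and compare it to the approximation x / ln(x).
π(5629) = 739;  x/ln(x) ≈ 651.83;  relative error ≈ 11.80%.

Directly count primes up to 5629: π(5629) = 739. The PNT approximation gives 5629/ln(5629) ≈ 5629/8.63569 ≈ 651.83. Relative error (π(x) − x/ln(x)) / π(x) ≈ 11.80%; the approximation is known to undercount slightly (Li(x) is a better estimate).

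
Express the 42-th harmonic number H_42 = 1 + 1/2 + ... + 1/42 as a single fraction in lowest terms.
H_42 = 12309312989335019/2844937529085600

Direct summation: H_42 = 1 + 1/2 + ... + 1/42. The least common denominator is lcm(1, ..., 42) = 219060189739591200; over this denominator the numerator is 219060189739591200 + 109530094869795600 + 73020063246530400 + 54765047434897800 + 43812037947918240 + 36510031623265200 + 31294312819941600 + 27382523717448900 + 24340021082176800 + 21906018973959120 + 19914562703599200 + 18255015811632600 + 16850783826122400 + 15647156409970800 + 14604012649306080 + 13691261858724450 + 12885893514093600 + 12170010541088400 + 11529483670504800 + 10953009486979560 + 10431437606647200 + 9957281351799600 + 9524356075634400 + 9127507905816300 + 8762407589583648 + 8425391913061200 + 8113340360725600 + 7823578204985400 + 7553799646192800 + 7302006324653040 + 7066457733535200 + 6845630929362225 + 6638187567866400 + 6442946757046800 + 6258862563988320 + 6085005270544200 + 5920545668637600 + 5764741835252400 + 5616927942040800 + 5476504743489780 + 5342931457063200 + 5215718803323600 = 947817100178796463, so H_42 = 947817100178796463/219060189739591200; reducing by gcd(947817100178796463, 219060189739591200) = 77 gives 12309312989335019/2844937529085600 ≈ 4.32674. (The PNT-adjacent estimate ln(42) + γ ≈ 4.31489 matches within O(1/n).)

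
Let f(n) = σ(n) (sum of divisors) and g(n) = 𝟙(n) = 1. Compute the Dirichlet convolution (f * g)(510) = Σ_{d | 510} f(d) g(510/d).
(σ * 𝟙)(510) = 2660

Divisors of 510: [1, 2, 3, 5, 6, 10, 15, 17, 30, 34, 51, 85, 102, 170, 255, 510]. For each d | 510:
  d = 1: σ(1) · 𝟙(510/1) = 1 · 1 = 1
  d = 2: σ(2) · 𝟙(510/2) = 3 · 1 = 3
  d = 3: σ(3) · 𝟙(510/3) = 4 · 1 = 4
  d = 5: σ(5) · 𝟙(510/5) = 6 · 1 = 6
  d = 6: σ(6) · 𝟙(510/6) = 12 · 1 = 12
  d = 10: σ(10) · 𝟙(510/10) = 18 · 1 = 18
  d = 15: σ(15) · 𝟙(510/15) = 24 · 1 = 24
  d = 17: σ(17) · 𝟙(510/17) = 18 · 1 = 18
  d = 30: σ(30) · 𝟙(510/30) = 72 · 1 = 72
  d = 34: σ(34) · 𝟙(510/34) = 54 · 1 = 54
  d = 51: σ(51) · 𝟙(510/51) = 72 · 1 = 72
  d = 85: σ(85) · 𝟙(510/85) = 108 · 1 = 108
  d = 102: σ(102) · 𝟙(510/102) = 216 · 1 = 216
  d = 170: σ(170) · 𝟙(510/170) = 324 · 1 = 324
  d = 255: σ(255) · 𝟙(510/255) = 432 · 1 = 432
  d = 510: σ(510) · 𝟙(510/510) = 1296 · 1 = 1296
Summing: (σ * 𝟙)(510) = 1 + 3 + 4 + 6 + 12 + 18 + 24 + 18 + 72 + 54 + 72 + 108 + 216 + 324 + 432 + 1296 = 2660.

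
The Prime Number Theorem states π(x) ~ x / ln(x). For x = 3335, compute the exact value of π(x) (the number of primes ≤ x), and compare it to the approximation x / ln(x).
π(3335) = 470;  x/ln(x) ≈ 411.11;  relative error ≈ 12.53%.

Directly count primes up to 3335: π(3335) = 470. The PNT approximation gives 3335/ln(3335) ≈ 3335/8.11223 ≈ 411.11. Relative error (π(x) − x/ln(x)) / π(x) ≈ 12.53%; the approximation is known to undercount slightly (Li(x) is a better estimate).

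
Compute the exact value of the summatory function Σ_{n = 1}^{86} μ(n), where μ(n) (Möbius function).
Σ_{n ≤ 86} μ(n) = -2

Compute μ(n) for each 1 ≤ n ≤ 86: μ(1) = 1, μ(2) = -1, μ(3) = -1, μ(4) = 0, μ(5) = -1, μ(6) = 1, μ(7) = -1, μ(8) = 0, μ(9) = 0, μ(10) = 1, μ(11) = -1, μ(12) = 0, μ(13) = -1, μ(14) = 1, μ(15) = 1, μ(16) = 0, μ(17) = -1, μ(18) = 0, μ(19) = -1, μ(20) = 0, μ(21) = 1, μ(22) = 1, μ(23) = -1, μ(24) = 0, μ(25) = 0, μ(26) = 1, μ(27) = 0, μ(28) = 0, μ(29) = -1, μ(30) = -1, μ(31) = -1, μ(32) = 0, μ(33) = 1, μ(34) = 1, μ(35) = 1, μ(36) = 0, μ(37) = -1, μ(38) = 1, μ(39) = 1, μ(40) = 0, μ(41) = -1, μ(42) = -1, μ(43) = -1, μ(44) = 0, μ(45) = 0, μ(46) = 1, μ(47) = -1, μ(48) = 0, μ(49) = 0, μ(50) = 0, μ(51) = 1, μ(52) = 0, μ(53) = -1, μ(54) = 0, μ(55) = 1, μ(56) = 0, μ(57) = 1, μ(58) = 1, μ(59) = -1, μ(60) = 0, μ(61) = -1, μ(62) = 1, μ(63) = 0, μ(64) = 0, μ(65) = 1, μ(66) = -1, μ(67) = -1, μ(68) = 0, μ(69) = 1, μ(70) = -1, μ(71) = -1, μ(72) = 0, μ(73) = -1, μ(74) = 1, μ(75) = 0, μ(76) = 0, μ(77) = 1, μ(78) = -1, μ(79) = -1, μ(80) = 0, μ(81) = 0, μ(82) = 1, μ(83) = -1, μ(84) = 0, μ(85) = 1, μ(86) = 1. Summing all 86 values: -2. (Mertens function M(x) = Σ_{n ≤ x} μ(n); on average M(x) should be small (PNT ⟺ M(x) = o(x)).)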